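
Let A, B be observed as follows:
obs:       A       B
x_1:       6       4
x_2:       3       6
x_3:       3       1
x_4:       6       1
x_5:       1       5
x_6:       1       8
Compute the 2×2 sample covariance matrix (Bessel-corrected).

Step 1 — column means:
  mean(A) = (6 + 3 + 3 + 6 + 1 + 1) / 6 = 20/6 = 3.3333
  mean(B) = (4 + 6 + 1 + 1 + 5 + 8) / 6 = 25/6 = 4.1667

Step 2 — sample covariance S[i,j] = (1/(n-1)) · Σ_k (x_{k,i} - mean_i) · (x_{k,j} - mean_j), with n-1 = 5.
  S[A,A] = ((2.6667)·(2.6667) + (-0.3333)·(-0.3333) + (-0.3333)·(-0.3333) + (2.6667)·(2.6667) + (-2.3333)·(-2.3333) + (-2.3333)·(-2.3333)) / 5 = 25.3333/5 = 5.0667
  S[A,B] = ((2.6667)·(-0.1667) + (-0.3333)·(1.8333) + (-0.3333)·(-3.1667) + (2.6667)·(-3.1667) + (-2.3333)·(0.8333) + (-2.3333)·(3.8333)) / 5 = -19.3333/5 = -3.8667
  S[B,B] = ((-0.1667)·(-0.1667) + (1.8333)·(1.8333) + (-3.1667)·(-3.1667) + (-3.1667)·(-3.1667) + (0.8333)·(0.8333) + (3.8333)·(3.8333)) / 5 = 38.8333/5 = 7.7667

S is symmetric (S[j,i] = S[i,j]). Assembling:

S = [[5.0667, -3.8667],
 [-3.8667, 7.7667]]


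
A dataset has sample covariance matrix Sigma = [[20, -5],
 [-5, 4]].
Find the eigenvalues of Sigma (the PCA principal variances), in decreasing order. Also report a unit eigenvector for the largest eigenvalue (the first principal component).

Step 1 — characteristic polynomial of 2×2 Sigma:
  det(Sigma - λI) = λ² - trace · λ + det = 0.
  trace = 20 + 4 = 24, det = 20·4 - (-5)² = 55.
Step 2 — discriminant:
  Δ = trace² - 4·det = 576 - 220 = 356.
Step 3 — eigenvalues:
  λ = (trace ± √Δ)/2 = (24 ± 18.868)/2,
  λ_1 = 21.434,  λ_2 = 2.566.

Step 4 — unit eigenvector for λ_1: solve (Sigma - λ_1 I)v = 0. First row:
  (20 - 21.434)·v_x + (-5)·v_y = 0, i.e. (-1.434)·v_x + (-5)·v_y = 0,
  so v ∝ (b, λ_1 - a) = (-5, 1.434); multiply by -1 so the first entry is positive: u = (5, -1.434).
  ||u|| = √((5)² + (-1.434)²) = √(27.0563) ≈ 5.2016,
  v_1 = u/||u|| ≈ (0.9612, -0.2757) (||v_1|| = 1).

λ_1 = 21.434,  λ_2 = 2.566;  v_1 ≈ (0.9612, -0.2757)


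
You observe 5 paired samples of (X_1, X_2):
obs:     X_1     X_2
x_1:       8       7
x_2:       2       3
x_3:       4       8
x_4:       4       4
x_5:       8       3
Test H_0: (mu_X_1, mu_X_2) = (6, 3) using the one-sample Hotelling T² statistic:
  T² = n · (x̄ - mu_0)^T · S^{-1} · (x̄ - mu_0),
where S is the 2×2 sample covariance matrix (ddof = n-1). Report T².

Step 1 — sample mean vector:
  mean(X_1) = (8 + 2 + 4 + 4 + 8) / 5 = 26/5 = 5.2
  mean(X_2) = (7 + 3 + 8 + 4 + 3) / 5 = 25/5 = 5
  x̄ = (5.2, 5),  deviation x̄ - mu_0 = (5.2, 5) - (6, 3) = (-0.8, 2).

Step 2 — sample covariance matrix, S[i,j] = (1/(n-1)) · Σ_k (x_{k,i} - mean_i) · (x_{k,j} - mean_j), divisor n-1 = 4:
  S[X_1,X_1] = ((2.8)·(2.8) + (-3.2)·(-3.2) + (-1.2)·(-1.2) + (-1.2)·(-1.2) + (2.8)·(2.8)) / 4 = 28.8/4 = 7.2
  S[X_1,X_2] = ((2.8)·(2) + (-3.2)·(-2) + (-1.2)·(3) + (-1.2)·(-1) + (2.8)·(-2)) / 4 = 4/4 = 1
  S[X_2,X_2] = ((2)·(2) + (-2)·(-2) + (3)·(3) + (-1)·(-1) + (-2)·(-2)) / 4 = 22/4 = 5.5
  S = [[7.2, 1],
 [1, 5.5]].

Step 3 — invert S. det(S) = 7.2·5.5 - (1)² = 38.6.
  S^{-1} = (1/det) · [[d, -b], [-b, a]] = [[0.1425, -0.0259],
 [-0.0259, 0.1865]].

Step 4 — quadratic form (x̄ - mu_0)^T · S^{-1} · (x̄ - mu_0):
  S^{-1} · (x̄ - mu_0) = (-0.1658, 0.3938),
  (x̄ - mu_0)^T · [...] = (-0.8)·(-0.1658) + (2)·(0.3938) = 0.9202.

Step 5 — scale by n: T² = 5 · 0.9202 = 4.601.

T² ≈ 4.601


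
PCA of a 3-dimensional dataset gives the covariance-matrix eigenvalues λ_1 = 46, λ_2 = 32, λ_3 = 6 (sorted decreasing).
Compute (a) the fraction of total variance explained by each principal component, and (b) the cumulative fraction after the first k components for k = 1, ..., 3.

Step 1 — total variance = trace(Sigma) = Σ λ_i = 46 + 32 + 6 = 84.

Step 2 — fraction explained by component i = λ_i / Σ λ:
  PC1: 46/84 = 0.5476
  PC2: 32/84 = 0.381
  PC3: 6/84 = 0.0714

Step 3 — cumulative fraction after k components = (λ_1 + ... + λ_k) / Σ λ:
  k = 1: 46/84 = 0.5476
  k = 2: (46 + 32)/84 = 78/84 = 0.9286
  k = 3: (46 + 32 + 6)/84 = 84/84 = 1

Summary (fraction, with percent):

explained: PC1 0.5476 (54.76%), PC2 0.381 (38.1%), PC3 0.0714 (7.14%);  cumulative: 0.5476, 0.9286, 1


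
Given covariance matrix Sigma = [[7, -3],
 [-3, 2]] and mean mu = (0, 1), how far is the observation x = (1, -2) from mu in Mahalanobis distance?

Step 1 — centre the observation: (x - mu) = (1, -3).

Step 2 — invert Sigma. det(Sigma) = 7·2 - (-3)² = 5.
  Sigma^{-1} = (1/det) · [[d, -b], [-b, a]] = [[0.4, 0.6],
 [0.6, 1.4]].

Step 3 — form the quadratic (x - mu)^T · Sigma^{-1} · (x - mu):
  Sigma^{-1} · (x - mu) = (-1.4, -3.6).
  (x - mu)^T · [Sigma^{-1} · (x - mu)] = (1)·(-1.4) + (-3)·(-3.6) = 9.4.

Step 4 — take square root: d = √(9.4) ≈ 3.0659.

d(x, mu) = √(9.4) ≈ 3.0659


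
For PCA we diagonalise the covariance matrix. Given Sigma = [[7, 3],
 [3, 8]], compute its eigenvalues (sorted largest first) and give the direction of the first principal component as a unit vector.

Step 1 — characteristic polynomial of 2×2 Sigma:
  det(Sigma - λI) = λ² - trace · λ + det = 0.
  trace = 7 + 8 = 15, det = 7·8 - (3)² = 47.
Step 2 — discriminant:
  Δ = trace² - 4·det = 225 - 188 = 37.
Step 3 — eigenvalues:
  λ = (trace ± √Δ)/2 = (15 ± 6.0828)/2,
  λ_1 = 10.5414,  λ_2 = 4.4586.

Step 4 — unit eigenvector for λ_1: solve (Sigma - λ_1 I)v = 0. First row:
  (7 - 10.5414)·v_x + (3)·v_y = 0, i.e. (-3.5414)·v_x + (3)·v_y = 0,
  so v ∝ (b, λ_1 - a) = (3, 3.5414) = u.
  ||u|| = √((3)² + (3.5414)²) = √(21.5414) ≈ 4.6413,
  v_1 = u/||u|| ≈ (0.6464, 0.763) (||v_1|| = 1).

λ_1 = 10.5414,  λ_2 = 4.4586;  v_1 ≈ (0.6464, 0.763)


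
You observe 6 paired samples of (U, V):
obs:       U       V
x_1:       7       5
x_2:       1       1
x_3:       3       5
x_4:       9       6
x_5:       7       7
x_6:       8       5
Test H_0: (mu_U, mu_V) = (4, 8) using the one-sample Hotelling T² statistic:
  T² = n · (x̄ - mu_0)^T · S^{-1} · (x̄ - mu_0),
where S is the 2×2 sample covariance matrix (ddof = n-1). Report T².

Step 1 — sample mean vector:
  mean(U) = (7 + 1 + 3 + 9 + 7 + 8) / 6 = 35/6 = 5.8333
  mean(V) = (5 + 1 + 5 + 6 + 7 + 5) / 6 = 29/6 = 4.8333
  x̄ = (5.8333, 4.8333),  deviation x̄ - mu_0 = (5.8333, 4.8333) - (4, 8) = (1.8333, -3.1667).

Step 2 — sample covariance matrix, S[i,j] = (1/(n-1)) · Σ_k (x_{k,i} - mean_i) · (x_{k,j} - mean_j), divisor n-1 = 5:
  S[U,U] = ((1.1667)·(1.1667) + (-4.8333)·(-4.8333) + (-2.8333)·(-2.8333) + (3.1667)·(3.1667) + (1.1667)·(1.1667) + (2.1667)·(2.1667)) / 5 = 48.8333/5 = 9.7667
  S[U,V] = ((1.1667)·(0.1667) + (-4.8333)·(-3.8333) + (-2.8333)·(0.1667) + (3.1667)·(1.1667) + (1.1667)·(2.1667) + (2.1667)·(0.1667)) / 5 = 24.8333/5 = 4.9667
  S[V,V] = ((0.1667)·(0.1667) + (-3.8333)·(-3.8333) + (0.1667)·(0.1667) + (1.1667)·(1.1667) + (2.1667)·(2.1667) + (0.1667)·(0.1667)) / 5 = 20.8333/5 = 4.1667
  S = [[9.7667, 4.9667],
 [4.9667, 4.1667]].

Step 3 — invert S. det(S) = 9.7667·4.1667 - (4.9667)² = 16.0267.
  S^{-1} = (1/det) · [[d, -b], [-b, a]] = [[0.26, -0.3099],
 [-0.3099, 0.6094]].

Step 4 — quadratic form (x̄ - mu_0)^T · S^{-1} · (x̄ - mu_0):
  S^{-1} · (x̄ - mu_0) = (1.458, -2.4979),
  (x̄ - mu_0)^T · [...] = (1.8333)·(1.458) + (-3.1667)·(-2.4979) = 10.5831.

Step 5 — scale by n: T² = 6 · 10.5831 = 63.4983.

T² ≈ 63.4983


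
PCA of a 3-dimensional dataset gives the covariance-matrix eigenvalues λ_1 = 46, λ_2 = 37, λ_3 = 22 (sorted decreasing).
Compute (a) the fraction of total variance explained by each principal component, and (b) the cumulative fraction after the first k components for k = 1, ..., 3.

Step 1 — total variance = trace(Sigma) = Σ λ_i = 46 + 37 + 22 = 105.

Step 2 — fraction explained by component i = λ_i / Σ λ:
  PC1: 46/105 = 0.4381
  PC2: 37/105 = 0.3524
  PC3: 22/105 = 0.2095

Step 3 — cumulative fraction after k components = (λ_1 + ... + λ_k) / Σ λ:
  k = 1: 46/105 = 0.4381
  k = 2: (46 + 37)/105 = 83/105 = 0.7905
  k = 3: (46 + 37 + 22)/105 = 105/105 = 1

Summary (fraction, with percent):

explained: PC1 0.4381 (43.81%), PC2 0.3524 (35.24%), PC3 0.2095 (20.95%);  cumulative: 0.4381, 0.7905, 1


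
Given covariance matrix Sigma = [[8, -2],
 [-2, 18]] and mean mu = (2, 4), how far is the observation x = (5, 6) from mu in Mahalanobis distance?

Step 1 — centre the observation: (x - mu) = (3, 2).

Step 2 — invert Sigma. det(Sigma) = 8·18 - (-2)² = 140.
  Sigma^{-1} = (1/det) · [[d, -b], [-b, a]] = [[0.1286, 0.0143],
 [0.0143, 0.0571]].

Step 3 — form the quadratic (x - mu)^T · Sigma^{-1} · (x - mu):
  Sigma^{-1} · (x - mu) = (0.4143, 0.1571).
  (x - mu)^T · [Sigma^{-1} · (x - mu)] = (3)·(0.4143) + (2)·(0.1571) = 1.5571.

Step 4 — take square root: d = √(1.5571) ≈ 1.2479.

d(x, mu) = √(1.5571) ≈ 1.2479


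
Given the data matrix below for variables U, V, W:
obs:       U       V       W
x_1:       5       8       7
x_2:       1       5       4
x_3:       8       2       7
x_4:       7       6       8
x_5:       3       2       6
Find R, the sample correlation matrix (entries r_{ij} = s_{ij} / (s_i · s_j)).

Step 1 — column means:
  mean(U) = (5 + 1 + 8 + 7 + 3) / 5 = 24/5 = 4.8
  mean(V) = (8 + 5 + 2 + 6 + 2) / 5 = 23/5 = 4.6
  mean(W) = (7 + 4 + 7 + 8 + 6) / 5 = 32/5 = 6.4

Step 2 — sample variances and covariances s[i,j] = (1/(n-1)) · Σ_k (x_{k,i} - mean_i) · (x_{k,j} - mean_j), with n-1 = 4:
  s[U,U] = ((0.2)·(0.2) + (-3.8)·(-3.8) + (3.2)·(3.2) + (2.2)·(2.2) + (-1.8)·(-1.8)) / 4 = 32.8/4 = 8.2
  s[U,V] = ((0.2)·(3.4) + (-3.8)·(0.4) + (3.2)·(-2.6) + (2.2)·(1.4) + (-1.8)·(-2.6)) / 4 = -1.4/4 = -0.35
  s[U,W] = ((0.2)·(0.6) + (-3.8)·(-2.4) + (3.2)·(0.6) + (2.2)·(1.6) + (-1.8)·(-0.4)) / 4 = 15.4/4 = 3.85
  s[V,V] = ((3.4)·(3.4) + (0.4)·(0.4) + (-2.6)·(-2.6) + (1.4)·(1.4) + (-2.6)·(-2.6)) / 4 = 27.2/4 = 6.8
  s[V,W] = ((3.4)·(0.6) + (0.4)·(-2.4) + (-2.6)·(0.6) + (1.4)·(1.6) + (-2.6)·(-0.4)) / 4 = 2.8/4 = 0.7
  s[W,W] = ((0.6)·(0.6) + (-2.4)·(-2.4) + (0.6)·(0.6) + (1.6)·(1.6) + (-0.4)·(-0.4)) / 4 = 9.2/4 = 2.3
  Sample standard deviations s_i = √(s[i,i]):
  s(U) = √(8.2) = 2.8636
  s(V) = √(6.8) = 2.6077
  s(W) = √(2.3) = 1.5166

Step 3 — r_{ij} = s_{ij} / (s_i · s_j):
  r[U,U] = 1 (diagonal).
  r[U,V] = -0.35 / (2.8636 · 2.6077) = -0.35 / 7.4673 = -0.0469
  r[U,W] = 3.85 / (2.8636 · 1.5166) = 3.85 / 4.3428 = 0.8865
  r[V,V] = 1 (diagonal).
  r[V,W] = 0.7 / (2.6077 · 1.5166) = 0.7 / 3.9547 = 0.177
  r[W,W] = 1 (diagonal).

R is symmetric with unit diagonal. Assembling:

R = [[1, -0.0469, 0.8865],
 [-0.0469, 1, 0.177],
 [0.8865, 0.177, 1]]


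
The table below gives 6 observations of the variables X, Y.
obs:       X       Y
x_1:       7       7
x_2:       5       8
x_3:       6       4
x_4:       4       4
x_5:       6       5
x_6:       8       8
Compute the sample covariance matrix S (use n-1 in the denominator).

Step 1 — column means:
  mean(X) = (7 + 5 + 6 + 4 + 6 + 8) / 6 = 36/6 = 6
  mean(Y) = (7 + 8 + 4 + 4 + 5 + 8) / 6 = 36/6 = 6

Step 2 — sample covariance S[i,j] = (1/(n-1)) · Σ_k (x_{k,i} - mean_i) · (x_{k,j} - mean_j), with n-1 = 5.
  S[X,X] = ((1)·(1) + (-1)·(-1) + (0)·(0) + (-2)·(-2) + (0)·(0) + (2)·(2)) / 5 = 10/5 = 2
  S[X,Y] = ((1)·(1) + (-1)·(2) + (0)·(-2) + (-2)·(-2) + (0)·(-1) + (2)·(2)) / 5 = 7/5 = 1.4
  S[Y,Y] = ((1)·(1) + (2)·(2) + (-2)·(-2) + (-2)·(-2) + (-1)·(-1) + (2)·(2)) / 5 = 18/5 = 3.6

S is symmetric (S[j,i] = S[i,j]). Assembling:

S = [[2, 1.4],
 [1.4, 3.6]]


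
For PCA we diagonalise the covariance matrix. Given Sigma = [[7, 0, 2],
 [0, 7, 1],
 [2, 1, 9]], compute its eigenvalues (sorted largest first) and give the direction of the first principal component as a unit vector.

Step 1 — characteristic polynomial p(λ) = det(λI - Sigma) = λ³ - tr·λ² + c_1·λ - det, where tr = trace, c_1 = sum of the principal 2×2 minors, det = det(Sigma):
  tr = 7 + 7 + 9 = 23,
  c_1 = (7·7 - (0)²) + (7·9 - (2)²) + (7·9 - (1)²) = 49 + 59 + 62 = 170,
  det = 7·(7·9 - (1)²) - (0)·((0)·9 - (1)·(2)) + (2)·((0)·(1) - 7·(2)) = 7·(62) - (0)·(-2) + (2)·(-14) = 406.
  So p(λ) = λ³ - 23λ² + 170λ - 406.
Step 2 — look for an integer root (rational root theorem: any rational root is an integer divisor of 406). Testing λ = 7:
  p(7) = 343 - 1127 + 1190 - 406 = 0  ✓
  Dividing out (λ - 7): p(λ) = (λ - 7)(λ² - 16λ + 58).
Step 3 — remaining eigenvalues from the quadratic λ² - 16λ + 58 = 0:
  Δ = 16² - 4·58 = 256 - 232 = 24,  λ = (16 ± √24)/2 = (16 ± 4.899)/2 ≈ 10.4495 or 5.5505.
  Sorted: λ_1 = 10.4495,  λ_2 = 7,  λ_3 = 5.5505  (check: sum = 23 = tr ✓).

Step 4 — unit eigenvector for λ_1 ≈ 10.4495: v spans the null space of (Sigma - λ_1 I), whose rows are
  r_1 = (-3.4495, 0, 2),  r_2 = (0, -3.4495, 1),  r_3 = (2, 1, -1.4495).
  v is orthogonal to every row, so take v ∝ r_1 × r_2 = ((0)·(1) - (2)·(-3.4495), (2)·(0) - (-3.4495)·(1), (-3.4495)·(-3.4495) - (0)·(0)) ≈ (6.899, 3.4495, 11.899).
  Let u = (6.899, 3.4495, 11.899).
  ||u|| = √((6.899)² + (3.4495)² + (11.899)²) = √(201.0806) ≈ 14.1803,  v_1 = u/||u|| ≈ (0.4865, 0.2433, 0.8391) (||v_1|| = 1).

λ_1 = 10.4495,  λ_2 = 7,  λ_3 = 5.5505;  v_1 ≈ (0.4865, 0.2433, 0.8391)


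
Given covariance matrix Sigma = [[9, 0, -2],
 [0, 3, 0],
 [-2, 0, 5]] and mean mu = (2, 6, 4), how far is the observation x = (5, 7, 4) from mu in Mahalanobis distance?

Step 1 — centre the observation: (x - mu) = (3, 1, 0).

Step 2 — invert Sigma (cofactor / det for 3×3, or solve directly):
  Sigma^{-1} = [[0.122, 0, 0.0488],
 [0, 0.3333, 0],
 [0.0488, 0, 0.2195]].

Step 3 — form the quadratic (x - mu)^T · Sigma^{-1} · (x - mu):
  Sigma^{-1} · (x - mu) = (0.3659, 0.3333, 0.1463).
  (x - mu)^T · [Sigma^{-1} · (x - mu)] = (3)·(0.3659) + (1)·(0.3333) + (0)·(0.1463) = 1.4309.

Step 4 — take square root: d = √(1.4309) ≈ 1.1962.

d(x, mu) = √(1.4309) ≈ 1.1962


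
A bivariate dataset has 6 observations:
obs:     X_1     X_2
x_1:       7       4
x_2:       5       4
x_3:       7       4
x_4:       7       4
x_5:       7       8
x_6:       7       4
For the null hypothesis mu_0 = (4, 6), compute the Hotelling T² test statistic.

Step 1 — sample mean vector:
  mean(X_1) = (7 + 5 + 7 + 7 + 7 + 7) / 6 = 40/6 = 6.6667
  mean(X_2) = (4 + 4 + 4 + 4 + 8 + 4) / 6 = 28/6 = 4.6667
  x̄ = (6.6667, 4.6667),  deviation x̄ - mu_0 = (6.6667, 4.6667) - (4, 6) = (2.6667, -1.3333).

Step 2 — sample covariance matrix, S[i,j] = (1/(n-1)) · Σ_k (x_{k,i} - mean_i) · (x_{k,j} - mean_j), divisor n-1 = 5:
  S[X_1,X_1] = ((0.3333)·(0.3333) + (-1.6667)·(-1.6667) + (0.3333)·(0.3333) + (0.3333)·(0.3333) + (0.3333)·(0.3333) + (0.3333)·(0.3333)) / 5 = 3.3333/5 = 0.6667
  S[X_1,X_2] = ((0.3333)·(-0.6667) + (-1.6667)·(-0.6667) + (0.3333)·(-0.6667) + (0.3333)·(-0.6667) + (0.3333)·(3.3333) + (0.3333)·(-0.6667)) / 5 = 1.3333/5 = 0.2667
  S[X_2,X_2] = ((-0.6667)·(-0.6667) + (-0.6667)·(-0.6667) + (-0.6667)·(-0.6667) + (-0.6667)·(-0.6667) + (3.3333)·(3.3333) + (-0.6667)·(-0.6667)) / 5 = 13.3333/5 = 2.6667
  S = [[0.6667, 0.2667],
 [0.2667, 2.6667]].

Step 3 — invert S. det(S) = 0.6667·2.6667 - (0.2667)² = 1.7067.
  S^{-1} = (1/det) · [[d, -b], [-b, a]] = [[1.5625, -0.1563],
 [-0.1563, 0.3906]].

Step 4 — quadratic form (x̄ - mu_0)^T · S^{-1} · (x̄ - mu_0):
  S^{-1} · (x̄ - mu_0) = (4.375, -0.9375),
  (x̄ - mu_0)^T · [...] = (2.6667)·(4.375) + (-1.3333)·(-0.9375) = 12.9167.

Step 5 — scale by n: T² = 6 · 12.9167 = 77.5.

T² ≈ 77.5


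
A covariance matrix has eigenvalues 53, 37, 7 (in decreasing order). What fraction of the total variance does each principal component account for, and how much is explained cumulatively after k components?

Step 1 — total variance = trace(Sigma) = Σ λ_i = 53 + 37 + 7 = 97.

Step 2 — fraction explained by component i = λ_i / Σ λ:
  PC1: 53/97 = 0.5464
  PC2: 37/97 = 0.3814
  PC3: 7/97 = 0.0722

Step 3 — cumulative fraction after k components = (λ_1 + ... + λ_k) / Σ λ:
  k = 1: 53/97 = 0.5464
  k = 2: (53 + 37)/97 = 90/97 = 0.9278
  k = 3: (53 + 37 + 7)/97 = 97/97 = 1

Summary (fraction, with percent):

explained: PC1 0.5464 (54.64%), PC2 0.3814 (38.14%), PC3 0.0722 (7.22%);  cumulative: 0.5464, 0.9278, 1


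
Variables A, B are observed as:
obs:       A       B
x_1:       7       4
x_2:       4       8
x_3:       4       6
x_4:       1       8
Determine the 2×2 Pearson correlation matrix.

Step 1 — column means:
  mean(A) = (7 + 4 + 4 + 1) / 4 = 16/4 = 4
  mean(B) = (4 + 8 + 6 + 8) / 4 = 26/4 = 6.5

Step 2 — sample variances and covariances s[i,j] = (1/(n-1)) · Σ_k (x_{k,i} - mean_i) · (x_{k,j} - mean_j), with n-1 = 3:
  s[A,A] = ((3)·(3) + (0)·(0) + (0)·(0) + (-3)·(-3)) / 3 = 18/3 = 6
  s[A,B] = ((3)·(-2.5) + (0)·(1.5) + (0)·(-0.5) + (-3)·(1.5)) / 3 = -12/3 = -4
  s[B,B] = ((-2.5)·(-2.5) + (1.5)·(1.5) + (-0.5)·(-0.5) + (1.5)·(1.5)) / 3 = 11/3 = 3.6667
  Sample standard deviations s_i = √(s[i,i]):
  s(A) = √(6) = 2.4495
  s(B) = √(3.6667) = 1.9149

Step 3 — r_{ij} = s_{ij} / (s_i · s_j):
  r[A,A] = 1 (diagonal).
  r[A,B] = -4 / (2.4495 · 1.9149) = -4 / 4.6904 = -0.8528
  r[B,B] = 1 (diagonal).

R is symmetric with unit diagonal. Assembling:

R = [[1, -0.8528],
 [-0.8528, 1]]


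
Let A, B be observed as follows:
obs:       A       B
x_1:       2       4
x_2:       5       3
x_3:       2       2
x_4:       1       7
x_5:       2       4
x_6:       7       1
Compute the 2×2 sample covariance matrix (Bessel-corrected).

Step 1 — column means:
  mean(A) = (2 + 5 + 2 + 1 + 2 + 7) / 6 = 19/6 = 3.1667
  mean(B) = (4 + 3 + 2 + 7 + 4 + 1) / 6 = 21/6 = 3.5

Step 2 — sample covariance S[i,j] = (1/(n-1)) · Σ_k (x_{k,i} - mean_i) · (x_{k,j} - mean_j), with n-1 = 5.
  S[A,A] = ((-1.1667)·(-1.1667) + (1.8333)·(1.8333) + (-1.1667)·(-1.1667) + (-2.1667)·(-2.1667) + (-1.1667)·(-1.1667) + (3.8333)·(3.8333)) / 5 = 26.8333/5 = 5.3667
  S[A,B] = ((-1.1667)·(0.5) + (1.8333)·(-0.5) + (-1.1667)·(-1.5) + (-2.1667)·(3.5) + (-1.1667)·(0.5) + (3.8333)·(-2.5)) / 5 = -17.5/5 = -3.5
  S[B,B] = ((0.5)·(0.5) + (-0.5)·(-0.5) + (-1.5)·(-1.5) + (3.5)·(3.5) + (0.5)·(0.5) + (-2.5)·(-2.5)) / 5 = 21.5/5 = 4.3

S is symmetric (S[j,i] = S[i,j]). Assembling:

S = [[5.3667, -3.5],
 [-3.5, 4.3]]


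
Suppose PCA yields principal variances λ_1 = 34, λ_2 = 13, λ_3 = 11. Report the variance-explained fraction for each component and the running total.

Step 1 — total variance = trace(Sigma) = Σ λ_i = 34 + 13 + 11 = 58.

Step 2 — fraction explained by component i = λ_i / Σ λ:
  PC1: 34/58 = 0.5862
  PC2: 13/58 = 0.2241
  PC3: 11/58 = 0.1897

Step 3 — cumulative fraction after k components = (λ_1 + ... + λ_k) / Σ λ:
  k = 1: 34/58 = 0.5862
  k = 2: (34 + 13)/58 = 47/58 = 0.8103
  k = 3: (34 + 13 + 11)/58 = 58/58 = 1

Summary (fraction, with percent):

explained: PC1 0.5862 (58.62%), PC2 0.2241 (22.41%), PC3 0.1897 (18.97%);  cumulative: 0.5862, 0.8103, 1


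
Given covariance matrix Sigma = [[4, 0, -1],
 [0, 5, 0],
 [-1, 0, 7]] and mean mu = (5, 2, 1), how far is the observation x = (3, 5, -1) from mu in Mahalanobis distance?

Step 1 — centre the observation: (x - mu) = (-2, 3, -2).

Step 2 — invert Sigma (cofactor / det for 3×3, or solve directly):
  Sigma^{-1} = [[0.2593, 0, 0.037],
 [0, 0.2, 0],
 [0.037, 0, 0.1481]].

Step 3 — form the quadratic (x - mu)^T · Sigma^{-1} · (x - mu):
  Sigma^{-1} · (x - mu) = (-0.5926, 0.6, -0.3704).
  (x - mu)^T · [Sigma^{-1} · (x - mu)] = (-2)·(-0.5926) + (3)·(0.6) + (-2)·(-0.3704) = 3.7259.

Step 4 — take square root: d = √(3.7259) ≈ 1.9303.

d(x, mu) = √(3.7259) ≈ 1.9303


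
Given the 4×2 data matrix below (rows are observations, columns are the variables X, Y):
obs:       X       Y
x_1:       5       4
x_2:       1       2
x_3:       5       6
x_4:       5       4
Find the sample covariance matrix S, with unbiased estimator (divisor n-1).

Step 1 — column means:
  mean(X) = (5 + 1 + 5 + 5) / 4 = 16/4 = 4
  mean(Y) = (4 + 2 + 6 + 4) / 4 = 16/4 = 4

Step 2 — sample covariance S[i,j] = (1/(n-1)) · Σ_k (x_{k,i} - mean_i) · (x_{k,j} - mean_j), with n-1 = 3.
  S[X,X] = ((1)·(1) + (-3)·(-3) + (1)·(1) + (1)·(1)) / 3 = 12/3 = 4
  S[X,Y] = ((1)·(0) + (-3)·(-2) + (1)·(2) + (1)·(0)) / 3 = 8/3 = 2.6667
  S[Y,Y] = ((0)·(0) + (-2)·(-2) + (2)·(2) + (0)·(0)) / 3 = 8/3 = 2.6667

S is symmetric (S[j,i] = S[i,j]). Assembling:

S = [[4, 2.6667],
 [2.6667, 2.6667]]


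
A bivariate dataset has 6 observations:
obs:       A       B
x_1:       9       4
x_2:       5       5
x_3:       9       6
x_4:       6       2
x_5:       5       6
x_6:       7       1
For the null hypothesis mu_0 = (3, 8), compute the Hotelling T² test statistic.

Step 1 — sample mean vector:
  mean(A) = (9 + 5 + 9 + 6 + 5 + 7) / 6 = 41/6 = 6.8333
  mean(B) = (4 + 5 + 6 + 2 + 6 + 1) / 6 = 24/6 = 4
  x̄ = (6.8333, 4),  deviation x̄ - mu_0 = (6.8333, 4) - (3, 8) = (3.8333, -4).

Step 2 — sample covariance matrix, S[i,j] = (1/(n-1)) · Σ_k (x_{k,i} - mean_i) · (x_{k,j} - mean_j), divisor n-1 = 5:
  S[A,A] = ((2.1667)·(2.1667) + (-1.8333)·(-1.8333) + (2.1667)·(2.1667) + (-0.8333)·(-0.8333) + (-1.8333)·(-1.8333) + (0.1667)·(0.1667)) / 5 = 16.8333/5 = 3.3667
  S[A,B] = ((2.1667)·(0) + (-1.8333)·(1) + (2.1667)·(2) + (-0.8333)·(-2) + (-1.8333)·(2) + (0.1667)·(-3)) / 5 = 0/5 = 0
  S[B,B] = ((0)·(0) + (1)·(1) + (2)·(2) + (-2)·(-2) + (2)·(2) + (-3)·(-3)) / 5 = 22/5 = 4.4
  S = [[3.3667, 0],
 [0, 4.4]].

Step 3 — invert S. det(S) = 3.3667·4.4 - (0)² = 14.8133.
  S^{-1} = (1/det) · [[d, -b], [-b, a]] = [[0.297, 0],
 [0, 0.2273]].

Step 4 — quadratic form (x̄ - mu_0)^T · S^{-1} · (x̄ - mu_0):
  S^{-1} · (x̄ - mu_0) = (1.1386, -0.9091),
  (x̄ - mu_0)^T · [...] = (3.8333)·(1.1386) + (-4)·(-0.9091) = 8.0011.

Step 5 — scale by n: T² = 6 · 8.0011 = 48.0063.

T² ≈ 48.0063


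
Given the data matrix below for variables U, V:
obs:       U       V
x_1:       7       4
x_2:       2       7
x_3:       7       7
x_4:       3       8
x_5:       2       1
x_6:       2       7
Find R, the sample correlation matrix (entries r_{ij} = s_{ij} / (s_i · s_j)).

Step 1 — column means:
  mean(U) = (7 + 2 + 7 + 3 + 2 + 2) / 6 = 23/6 = 3.8333
  mean(V) = (4 + 7 + 7 + 8 + 1 + 7) / 6 = 34/6 = 5.6667

Step 2 — sample variances and covariances s[i,j] = (1/(n-1)) · Σ_k (x_{k,i} - mean_i) · (x_{k,j} - mean_j), with n-1 = 5:
  s[U,U] = ((3.1667)·(3.1667) + (-1.8333)·(-1.8333) + (3.1667)·(3.1667) + (-0.8333)·(-0.8333) + (-1.8333)·(-1.8333) + (-1.8333)·(-1.8333)) / 5 = 30.8333/5 = 6.1667
  s[U,V] = ((3.1667)·(-1.6667) + (-1.8333)·(1.3333) + (3.1667)·(1.3333) + (-0.8333)·(2.3333) + (-1.8333)·(-4.6667) + (-1.8333)·(1.3333)) / 5 = 0.6667/5 = 0.1333
  s[V,V] = ((-1.6667)·(-1.6667) + (1.3333)·(1.3333) + (1.3333)·(1.3333) + (2.3333)·(2.3333) + (-4.6667)·(-4.6667) + (1.3333)·(1.3333)) / 5 = 35.3333/5 = 7.0667
  Sample standard deviations s_i = √(s[i,i]):
  s(U) = √(6.1667) = 2.4833
  s(V) = √(7.0667) = 2.6583

Step 3 — r_{ij} = s_{ij} / (s_i · s_j):
  r[U,U] = 1 (diagonal).
  r[U,V] = 0.1333 / (2.4833 · 2.6583) = 0.1333 / 6.6013 = 0.0202
  r[V,V] = 1 (diagonal).

R is symmetric with unit diagonal. Assembling:

R = [[1, 0.0202],
 [0.0202, 1]]


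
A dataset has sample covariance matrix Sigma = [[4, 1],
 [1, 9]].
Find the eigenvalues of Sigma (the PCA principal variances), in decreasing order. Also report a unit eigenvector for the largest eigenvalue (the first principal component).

Step 1 — characteristic polynomial of 2×2 Sigma:
  det(Sigma - λI) = λ² - trace · λ + det = 0.
  trace = 4 + 9 = 13, det = 4·9 - (1)² = 35.
Step 2 — discriminant:
  Δ = trace² - 4·det = 169 - 140 = 29.
Step 3 — eigenvalues:
  λ = (trace ± √Δ)/2 = (13 ± 5.3852)/2,
  λ_1 = 9.1926,  λ_2 = 3.8074.

Step 4 — unit eigenvector for λ_1: solve (Sigma - λ_1 I)v = 0. First row:
  (4 - 9.1926)·v_x + (1)·v_y = 0, i.e. (-5.1926)·v_x + (1)·v_y = 0,
  so v ∝ (b, λ_1 - a) = (1, 5.1926) = u.
  ||u|| = √((1)² + (5.1926)²) = √(27.9629) ≈ 5.288,
  v_1 = u/||u|| ≈ (0.1891, 0.982) (||v_1|| = 1).

λ_1 = 9.1926,  λ_2 = 3.8074;  v_1 ≈ (0.1891, 0.982)


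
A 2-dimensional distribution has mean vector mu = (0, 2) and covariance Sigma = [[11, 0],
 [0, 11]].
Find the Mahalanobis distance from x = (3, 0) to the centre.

Step 1 — centre the observation: (x - mu) = (3, -2).

Step 2 — invert Sigma. det(Sigma) = 11·11 - (0)² = 121.
  Sigma^{-1} = (1/det) · [[d, -b], [-b, a]] = [[0.0909, 0],
 [0, 0.0909]].

Step 3 — form the quadratic (x - mu)^T · Sigma^{-1} · (x - mu):
  Sigma^{-1} · (x - mu) = (0.2727, -0.1818).
  (x - mu)^T · [Sigma^{-1} · (x - mu)] = (3)·(0.2727) + (-2)·(-0.1818) = 1.1818.

Step 4 — take square root: d = √(1.1818) ≈ 1.0871.

d(x, mu) = √(1.1818) ≈ 1.0871


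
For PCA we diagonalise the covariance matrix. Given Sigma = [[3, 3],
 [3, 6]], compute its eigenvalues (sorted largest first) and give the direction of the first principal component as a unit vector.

Step 1 — characteristic polynomial of 2×2 Sigma:
  det(Sigma - λI) = λ² - trace · λ + det = 0.
  trace = 3 + 6 = 9, det = 3·6 - (3)² = 9.
Step 2 — discriminant:
  Δ = trace² - 4·det = 81 - 36 = 45.
Step 3 — eigenvalues:
  λ = (trace ± √Δ)/2 = (9 ± 6.7082)/2,
  λ_1 = 7.8541,  λ_2 = 1.1459.

Step 4 — unit eigenvector for λ_1: solve (Sigma - λ_1 I)v = 0. First row:
  (3 - 7.8541)·v_x + (3)·v_y = 0, i.e. (-4.8541)·v_x + (3)·v_y = 0,
  so v ∝ (b, λ_1 - a) = (3, 4.8541) = u.
  ||u|| = √((3)² + (4.8541)²) = √(32.5623) ≈ 5.7063,
  v_1 = u/||u|| ≈ (0.5257, 0.8507) (||v_1|| = 1).

λ_1 = 7.8541,  λ_2 = 1.1459;  v_1 ≈ (0.5257, 0.8507)


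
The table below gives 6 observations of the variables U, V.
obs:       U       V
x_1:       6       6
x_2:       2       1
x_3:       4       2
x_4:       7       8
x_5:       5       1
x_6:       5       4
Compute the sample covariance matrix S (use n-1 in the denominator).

Step 1 — column means:
  mean(U) = (6 + 2 + 4 + 7 + 5 + 5) / 6 = 29/6 = 4.8333
  mean(V) = (6 + 1 + 2 + 8 + 1 + 4) / 6 = 22/6 = 3.6667

Step 2 — sample covariance S[i,j] = (1/(n-1)) · Σ_k (x_{k,i} - mean_i) · (x_{k,j} - mean_j), with n-1 = 5.
  S[U,U] = ((1.1667)·(1.1667) + (-2.8333)·(-2.8333) + (-0.8333)·(-0.8333) + (2.1667)·(2.1667) + (0.1667)·(0.1667) + (0.1667)·(0.1667)) / 5 = 14.8333/5 = 2.9667
  S[U,V] = ((1.1667)·(2.3333) + (-2.8333)·(-2.6667) + (-0.8333)·(-1.6667) + (2.1667)·(4.3333) + (0.1667)·(-2.6667) + (0.1667)·(0.3333)) / 5 = 20.6667/5 = 4.1333
  S[V,V] = ((2.3333)·(2.3333) + (-2.6667)·(-2.6667) + (-1.6667)·(-1.6667) + (4.3333)·(4.3333) + (-2.6667)·(-2.6667) + (0.3333)·(0.3333)) / 5 = 41.3333/5 = 8.2667

S is symmetric (S[j,i] = S[i,j]). Assembling:

S = [[2.9667, 4.1333],
 [4.1333, 8.2667]]


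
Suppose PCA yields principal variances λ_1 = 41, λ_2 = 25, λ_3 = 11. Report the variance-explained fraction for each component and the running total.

Step 1 — total variance = trace(Sigma) = Σ λ_i = 41 + 25 + 11 = 77.

Step 2 — fraction explained by component i = λ_i / Σ λ:
  PC1: 41/77 = 0.5325
  PC2: 25/77 = 0.3247
  PC3: 11/77 = 0.1429

Step 3 — cumulative fraction after k components = (λ_1 + ... + λ_k) / Σ λ:
  k = 1: 41/77 = 0.5325
  k = 2: (41 + 25)/77 = 66/77 = 0.8571
  k = 3: (41 + 25 + 11)/77 = 77/77 = 1

Summary (fraction, with percent):

explained: PC1 0.5325 (53.25%), PC2 0.3247 (32.47%), PC3 0.1429 (14.29%);  cumulative: 0.5325, 0.8571, 1


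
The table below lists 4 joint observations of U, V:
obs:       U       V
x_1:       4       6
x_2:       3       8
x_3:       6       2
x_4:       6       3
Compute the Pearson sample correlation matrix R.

Step 1 — column means:
  mean(U) = (4 + 3 + 6 + 6) / 4 = 19/4 = 4.75
  mean(V) = (6 + 8 + 2 + 3) / 4 = 19/4 = 4.75

Step 2 — sample variances and covariances s[i,j] = (1/(n-1)) · Σ_k (x_{k,i} - mean_i) · (x_{k,j} - mean_j), with n-1 = 3:
  s[U,U] = ((-0.75)·(-0.75) + (-1.75)·(-1.75) + (1.25)·(1.25) + (1.25)·(1.25)) / 3 = 6.75/3 = 2.25
  s[U,V] = ((-0.75)·(1.25) + (-1.75)·(3.25) + (1.25)·(-2.75) + (1.25)·(-1.75)) / 3 = -12.25/3 = -4.0833
  s[V,V] = ((1.25)·(1.25) + (3.25)·(3.25) + (-2.75)·(-2.75) + (-1.75)·(-1.75)) / 3 = 22.75/3 = 7.5833
  Sample standard deviations s_i = √(s[i,i]):
  s(U) = √(2.25) = 1.5
  s(V) = √(7.5833) = 2.7538

Step 3 — r_{ij} = s_{ij} / (s_i · s_j):
  r[U,U] = 1 (diagonal).
  r[U,V] = -4.0833 / (1.5 · 2.7538) = -4.0833 / 4.1307 = -0.9885
  r[V,V] = 1 (diagonal).

R is symmetric with unit diagonal. Assembling:

R = [[1, -0.9885],
 [-0.9885, 1]]


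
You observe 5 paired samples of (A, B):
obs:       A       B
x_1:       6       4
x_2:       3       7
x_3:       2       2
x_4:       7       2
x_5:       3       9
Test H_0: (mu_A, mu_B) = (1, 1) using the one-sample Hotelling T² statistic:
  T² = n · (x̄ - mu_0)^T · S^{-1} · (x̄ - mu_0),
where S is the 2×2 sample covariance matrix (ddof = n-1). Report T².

Step 1 — sample mean vector:
  mean(A) = (6 + 3 + 2 + 7 + 3) / 5 = 21/5 = 4.2
  mean(B) = (4 + 7 + 2 + 2 + 9) / 5 = 24/5 = 4.8
  x̄ = (4.2, 4.8),  deviation x̄ - mu_0 = (4.2, 4.8) - (1, 1) = (3.2, 3.8).

Step 2 — sample covariance matrix, S[i,j] = (1/(n-1)) · Σ_k (x_{k,i} - mean_i) · (x_{k,j} - mean_j), divisor n-1 = 4:
  S[A,A] = ((1.8)·(1.8) + (-1.2)·(-1.2) + (-2.2)·(-2.2) + (2.8)·(2.8) + (-1.2)·(-1.2)) / 4 = 18.8/4 = 4.7
  S[A,B] = ((1.8)·(-0.8) + (-1.2)·(2.2) + (-2.2)·(-2.8) + (2.8)·(-2.8) + (-1.2)·(4.2)) / 4 = -10.8/4 = -2.7
  S[B,B] = ((-0.8)·(-0.8) + (2.2)·(2.2) + (-2.8)·(-2.8) + (-2.8)·(-2.8) + (4.2)·(4.2)) / 4 = 38.8/4 = 9.7
  S = [[4.7, -2.7],
 [-2.7, 9.7]].

Step 3 — invert S. det(S) = 4.7·9.7 - (-2.7)² = 38.3.
  S^{-1} = (1/det) · [[d, -b], [-b, a]] = [[0.2533, 0.0705],
 [0.0705, 0.1227]].

Step 4 — quadratic form (x̄ - mu_0)^T · S^{-1} · (x̄ - mu_0):
  S^{-1} · (x̄ - mu_0) = (1.0783, 0.6919),
  (x̄ - mu_0)^T · [...] = (3.2)·(1.0783) + (3.8)·(0.6919) = 6.0799.

Step 5 — scale by n: T² = 5 · 6.0799 = 30.3995.

T² ≈ 30.3995


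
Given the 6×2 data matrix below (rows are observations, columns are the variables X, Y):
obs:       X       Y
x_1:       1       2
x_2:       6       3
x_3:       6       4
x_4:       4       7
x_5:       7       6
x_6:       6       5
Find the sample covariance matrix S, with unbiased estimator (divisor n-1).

Step 1 — column means:
  mean(X) = (1 + 6 + 6 + 4 + 7 + 6) / 6 = 30/6 = 5
  mean(Y) = (2 + 3 + 4 + 7 + 6 + 5) / 6 = 27/6 = 4.5

Step 2 — sample covariance S[i,j] = (1/(n-1)) · Σ_k (x_{k,i} - mean_i) · (x_{k,j} - mean_j), with n-1 = 5.
  S[X,X] = ((-4)·(-4) + (1)·(1) + (1)·(1) + (-1)·(-1) + (2)·(2) + (1)·(1)) / 5 = 24/5 = 4.8
  S[X,Y] = ((-4)·(-2.5) + (1)·(-1.5) + (1)·(-0.5) + (-1)·(2.5) + (2)·(1.5) + (1)·(0.5)) / 5 = 9/5 = 1.8
  S[Y,Y] = ((-2.5)·(-2.5) + (-1.5)·(-1.5) + (-0.5)·(-0.5) + (2.5)·(2.5) + (1.5)·(1.5) + (0.5)·(0.5)) / 5 = 17.5/5 = 3.5

S is symmetric (S[j,i] = S[i,j]). Assembling:

S = [[4.8, 1.8],
 [1.8, 3.5]]


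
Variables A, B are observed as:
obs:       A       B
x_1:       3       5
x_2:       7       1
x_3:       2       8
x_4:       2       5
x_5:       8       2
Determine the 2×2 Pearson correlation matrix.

Step 1 — column means:
  mean(A) = (3 + 7 + 2 + 2 + 8) / 5 = 22/5 = 4.4
  mean(B) = (5 + 1 + 8 + 5 + 2) / 5 = 21/5 = 4.2

Step 2 — sample variances and covariances s[i,j] = (1/(n-1)) · Σ_k (x_{k,i} - mean_i) · (x_{k,j} - mean_j), with n-1 = 4:
  s[A,A] = ((-1.4)·(-1.4) + (2.6)·(2.6) + (-2.4)·(-2.4) + (-2.4)·(-2.4) + (3.6)·(3.6)) / 4 = 33.2/4 = 8.3
  s[A,B] = ((-1.4)·(0.8) + (2.6)·(-3.2) + (-2.4)·(3.8) + (-2.4)·(0.8) + (3.6)·(-2.2)) / 4 = -28.4/4 = -7.1
  s[B,B] = ((0.8)·(0.8) + (-3.2)·(-3.2) + (3.8)·(3.8) + (0.8)·(0.8) + (-2.2)·(-2.2)) / 4 = 30.8/4 = 7.7
  Sample standard deviations s_i = √(s[i,i]):
  s(A) = √(8.3) = 2.881
  s(B) = √(7.7) = 2.7749

Step 3 — r_{ij} = s_{ij} / (s_i · s_j):
  r[A,A] = 1 (diagonal).
  r[A,B] = -7.1 / (2.881 · 2.7749) = -7.1 / 7.9944 = -0.8881
  r[B,B] = 1 (diagonal).

R is symmetric with unit diagonal. Assembling:

R = [[1, -0.8881],
 [-0.8881, 1]]


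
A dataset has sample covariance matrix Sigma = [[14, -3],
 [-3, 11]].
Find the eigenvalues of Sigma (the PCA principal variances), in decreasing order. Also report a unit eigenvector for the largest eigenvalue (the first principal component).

Step 1 — characteristic polynomial of 2×2 Sigma:
  det(Sigma - λI) = λ² - trace · λ + det = 0.
  trace = 14 + 11 = 25, det = 14·11 - (-3)² = 145.
Step 2 — discriminant:
  Δ = trace² - 4·det = 625 - 580 = 45.
Step 3 — eigenvalues:
  λ = (trace ± √Δ)/2 = (25 ± 6.7082)/2,
  λ_1 = 15.8541,  λ_2 = 9.1459.

Step 4 — unit eigenvector for λ_1: solve (Sigma - λ_1 I)v = 0. First row:
  (14 - 15.8541)·v_x + (-3)·v_y = 0, i.e. (-1.8541)·v_x + (-3)·v_y = 0,
  so v ∝ (b, λ_1 - a) = (-3, 1.8541); multiply by -1 so the first entry is positive: u = (3, -1.8541).
  ||u|| = √((3)² + (-1.8541)²) = √(12.4377) ≈ 3.5267,
  v_1 = u/||u|| ≈ (0.8507, -0.5257) (||v_1|| = 1).

λ_1 = 15.8541,  λ_2 = 9.1459;  v_1 ≈ (0.8507, -0.5257)


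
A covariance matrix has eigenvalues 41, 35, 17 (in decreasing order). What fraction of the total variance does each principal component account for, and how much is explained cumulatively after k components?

Step 1 — total variance = trace(Sigma) = Σ λ_i = 41 + 35 + 17 = 93.

Step 2 — fraction explained by component i = λ_i / Σ λ:
  PC1: 41/93 = 0.4409
  PC2: 35/93 = 0.3763
  PC3: 17/93 = 0.1828

Step 3 — cumulative fraction after k components = (λ_1 + ... + λ_k) / Σ λ:
  k = 1: 41/93 = 0.4409
  k = 2: (41 + 35)/93 = 76/93 = 0.8172
  k = 3: (41 + 35 + 17)/93 = 93/93 = 1

Summary (fraction, with percent):

explained: PC1 0.4409 (44.09%), PC2 0.3763 (37.63%), PC3 0.1828 (18.28%);  cumulative: 0.4409, 0.8172, 1


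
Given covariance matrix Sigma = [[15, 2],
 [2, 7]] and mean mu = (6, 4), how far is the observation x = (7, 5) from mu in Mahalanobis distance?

Step 1 — centre the observation: (x - mu) = (1, 1).

Step 2 — invert Sigma. det(Sigma) = 15·7 - (2)² = 101.
  Sigma^{-1} = (1/det) · [[d, -b], [-b, a]] = [[0.0693, -0.0198],
 [-0.0198, 0.1485]].

Step 3 — form the quadratic (x - mu)^T · Sigma^{-1} · (x - mu):
  Sigma^{-1} · (x - mu) = (0.0495, 0.1287).
  (x - mu)^T · [Sigma^{-1} · (x - mu)] = (1)·(0.0495) + (1)·(0.1287) = 0.1782.

Step 4 — take square root: d = √(0.1782) ≈ 0.4222.

d(x, mu) = √(0.1782) ≈ 0.4222


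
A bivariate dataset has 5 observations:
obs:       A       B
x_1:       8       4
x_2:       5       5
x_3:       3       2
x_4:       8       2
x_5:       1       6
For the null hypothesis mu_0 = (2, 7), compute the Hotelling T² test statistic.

Step 1 — sample mean vector:
  mean(A) = (8 + 5 + 3 + 8 + 1) / 5 = 25/5 = 5
  mean(B) = (4 + 5 + 2 + 2 + 6) / 5 = 19/5 = 3.8
  x̄ = (5, 3.8),  deviation x̄ - mu_0 = (5, 3.8) - (2, 7) = (3, -3.2).

Step 2 — sample covariance matrix, S[i,j] = (1/(n-1)) · Σ_k (x_{k,i} - mean_i) · (x_{k,j} - mean_j), divisor n-1 = 4:
  S[A,A] = ((3)·(3) + (0)·(0) + (-2)·(-2) + (3)·(3) + (-4)·(-4)) / 4 = 38/4 = 9.5
  S[A,B] = ((3)·(0.2) + (0)·(1.2) + (-2)·(-1.8) + (3)·(-1.8) + (-4)·(2.2)) / 4 = -10/4 = -2.5
  S[B,B] = ((0.2)·(0.2) + (1.2)·(1.2) + (-1.8)·(-1.8) + (-1.8)·(-1.8) + (2.2)·(2.2)) / 4 = 12.8/4 = 3.2
  S = [[9.5, -2.5],
 [-2.5, 3.2]].

Step 3 — invert S. det(S) = 9.5·3.2 - (-2.5)² = 24.15.
  S^{-1} = (1/det) · [[d, -b], [-b, a]] = [[0.1325, 0.1035],
 [0.1035, 0.3934]].

Step 4 — quadratic form (x̄ - mu_0)^T · S^{-1} · (x̄ - mu_0):
  S^{-1} · (x̄ - mu_0) = (0.0663, -0.9482),
  (x̄ - mu_0)^T · [...] = (3)·(0.0663) + (-3.2)·(-0.9482) = 3.2331.

Step 5 — scale by n: T² = 5 · 3.2331 = 16.1656.

T² ≈ 16.1656


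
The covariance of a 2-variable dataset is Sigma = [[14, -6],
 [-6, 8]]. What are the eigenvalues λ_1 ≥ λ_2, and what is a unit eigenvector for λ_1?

Step 1 — characteristic polynomial of 2×2 Sigma:
  det(Sigma - λI) = λ² - trace · λ + det = 0.
  trace = 14 + 8 = 22, det = 14·8 - (-6)² = 76.
Step 2 — discriminant:
  Δ = trace² - 4·det = 484 - 304 = 180.
Step 3 — eigenvalues:
  λ = (trace ± √Δ)/2 = (22 ± 13.4164)/2,
  λ_1 = 17.7082,  λ_2 = 4.2918.

Step 4 — unit eigenvector for λ_1: solve (Sigma - λ_1 I)v = 0. First row:
  (14 - 17.7082)·v_x + (-6)·v_y = 0, i.e. (-3.7082)·v_x + (-6)·v_y = 0,
  so v ∝ (b, λ_1 - a) = (-6, 3.7082); multiply by -1 so the first entry is positive: u = (6, -3.7082).
  ||u|| = √((6)² + (-3.7082)²) = √(49.7508) ≈ 7.0534,
  v_1 = u/||u|| ≈ (0.8507, -0.5257) (||v_1|| = 1).

λ_1 = 17.7082,  λ_2 = 4.2918;  v_1 ≈ (0.8507, -0.5257)


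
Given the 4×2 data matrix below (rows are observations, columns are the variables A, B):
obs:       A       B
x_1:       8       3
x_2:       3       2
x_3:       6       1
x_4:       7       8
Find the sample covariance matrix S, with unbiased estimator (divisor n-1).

Step 1 — column means:
  mean(A) = (8 + 3 + 6 + 7) / 4 = 24/4 = 6
  mean(B) = (3 + 2 + 1 + 8) / 4 = 14/4 = 3.5

Step 2 — sample covariance S[i,j] = (1/(n-1)) · Σ_k (x_{k,i} - mean_i) · (x_{k,j} - mean_j), with n-1 = 3.
  S[A,A] = ((2)·(2) + (-3)·(-3) + (0)·(0) + (1)·(1)) / 3 = 14/3 = 4.6667
  S[A,B] = ((2)·(-0.5) + (-3)·(-1.5) + (0)·(-2.5) + (1)·(4.5)) / 3 = 8/3 = 2.6667
  S[B,B] = ((-0.5)·(-0.5) + (-1.5)·(-1.5) + (-2.5)·(-2.5) + (4.5)·(4.5)) / 3 = 29/3 = 9.6667

S is symmetric (S[j,i] = S[i,j]). Assembling:

S = [[4.6667, 2.6667],
 [2.6667, 9.6667]]


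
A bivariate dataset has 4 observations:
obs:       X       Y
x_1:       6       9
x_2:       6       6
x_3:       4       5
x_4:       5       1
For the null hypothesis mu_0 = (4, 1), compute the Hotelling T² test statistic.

Step 1 — sample mean vector:
  mean(X) = (6 + 6 + 4 + 5) / 4 = 21/4 = 5.25
  mean(Y) = (9 + 6 + 5 + 1) / 4 = 21/4 = 5.25
  x̄ = (5.25, 5.25),  deviation x̄ - mu_0 = (5.25, 5.25) - (4, 1) = (1.25, 4.25).

Step 2 — sample covariance matrix, S[i,j] = (1/(n-1)) · Σ_k (x_{k,i} - mean_i) · (x_{k,j} - mean_j), divisor n-1 = 3:
  S[X,X] = ((0.75)·(0.75) + (0.75)·(0.75) + (-1.25)·(-1.25) + (-0.25)·(-0.25)) / 3 = 2.75/3 = 0.9167
  S[X,Y] = ((0.75)·(3.75) + (0.75)·(0.75) + (-1.25)·(-0.25) + (-0.25)·(-4.25)) / 3 = 4.75/3 = 1.5833
  S[Y,Y] = ((3.75)·(3.75) + (0.75)·(0.75) + (-0.25)·(-0.25) + (-4.25)·(-4.25)) / 3 = 32.75/3 = 10.9167
  S = [[0.9167, 1.5833],
 [1.5833, 10.9167]].

Step 3 — invert S. det(S) = 0.9167·10.9167 - (1.5833)² = 7.5.
  S^{-1} = (1/det) · [[d, -b], [-b, a]] = [[1.4556, -0.2111],
 [-0.2111, 0.1222]].

Step 4 — quadratic form (x̄ - mu_0)^T · S^{-1} · (x̄ - mu_0):
  S^{-1} · (x̄ - mu_0) = (0.9222, 0.2556),
  (x̄ - mu_0)^T · [...] = (1.25)·(0.9222) + (4.25)·(0.2556) = 2.2389.

Step 5 — scale by n: T² = 4 · 2.2389 = 8.9556.

T² ≈ 8.9556


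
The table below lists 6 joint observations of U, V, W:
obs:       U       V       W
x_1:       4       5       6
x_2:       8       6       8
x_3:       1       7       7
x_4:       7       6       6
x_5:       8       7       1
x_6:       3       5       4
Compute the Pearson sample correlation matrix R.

Step 1 — column means:
  mean(U) = (4 + 8 + 1 + 7 + 8 + 3) / 6 = 31/6 = 5.1667
  mean(V) = (5 + 6 + 7 + 6 + 7 + 5) / 6 = 36/6 = 6
  mean(W) = (6 + 8 + 7 + 6 + 1 + 4) / 6 = 32/6 = 5.3333

Step 2 — sample variances and covariances s[i,j] = (1/(n-1)) · Σ_k (x_{k,i} - mean_i) · (x_{k,j} - mean_j), with n-1 = 5:
  s[U,U] = ((-1.1667)·(-1.1667) + (2.8333)·(2.8333) + (-4.1667)·(-4.1667) + (1.8333)·(1.8333) + (2.8333)·(2.8333) + (-2.1667)·(-2.1667)) / 5 = 42.8333/5 = 8.5667
  s[U,V] = ((-1.1667)·(-1) + (2.8333)·(0) + (-4.1667)·(1) + (1.8333)·(0) + (2.8333)·(1) + (-2.1667)·(-1)) / 5 = 2/5 = 0.4
  s[U,W] = ((-1.1667)·(0.6667) + (2.8333)·(2.6667) + (-4.1667)·(1.6667) + (1.8333)·(0.6667) + (2.8333)·(-4.3333) + (-2.1667)·(-1.3333)) / 5 = -8.3333/5 = -1.6667
  s[V,V] = ((-1)·(-1) + (0)·(0) + (1)·(1) + (0)·(0) + (1)·(1) + (-1)·(-1)) / 5 = 4/5 = 0.8
  s[V,W] = ((-1)·(0.6667) + (0)·(2.6667) + (1)·(1.6667) + (0)·(0.6667) + (1)·(-4.3333) + (-1)·(-1.3333)) / 5 = -2/5 = -0.4
  s[W,W] = ((0.6667)·(0.6667) + (2.6667)·(2.6667) + (1.6667)·(1.6667) + (0.6667)·(0.6667) + (-4.3333)·(-4.3333) + (-1.3333)·(-1.3333)) / 5 = 31.3333/5 = 6.2667
  Sample standard deviations s_i = √(s[i,i]):
  s(U) = √(8.5667) = 2.9269
  s(V) = √(0.8) = 0.8944
  s(W) = √(6.2667) = 2.5033

Step 3 — r_{ij} = s_{ij} / (s_i · s_j):
  r[U,U] = 1 (diagonal).
  r[U,V] = 0.4 / (2.9269 · 0.8944) = 0.4 / 2.6179 = 0.1528
  r[U,W] = -1.6667 / (2.9269 · 2.5033) = -1.6667 / 7.327 = -0.2275
  r[V,V] = 1 (diagonal).
  r[V,W] = -0.4 / (0.8944 · 2.5033) = -0.4 / 2.239 = -0.1786
  r[W,W] = 1 (diagonal).

R is symmetric with unit diagonal. Assembling:

R = [[1, 0.1528, -0.2275],
 [0.1528, 1, -0.1786],
 [-0.2275, -0.1786, 1]]
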